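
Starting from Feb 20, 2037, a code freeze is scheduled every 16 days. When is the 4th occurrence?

The 4th occurrence is 3 intervals after the first: 3 × 16 = 48 days after Feb 20, 2037.
Feb has 28 days — 8 days to the end of Feb leaves 40.
Mar has 31 days (9 left).
9 days into Apr → Apr 9, 2037.

Apr 9, 2037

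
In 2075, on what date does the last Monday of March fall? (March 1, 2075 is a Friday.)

March 2075 begins on a Friday, so the first Monday is March 4 (3 days later).
March 2075 has 31 days. Adding weeks: 4, 11, 18, 25 — the last one ≤ 31 is the 25th.

25 March 2075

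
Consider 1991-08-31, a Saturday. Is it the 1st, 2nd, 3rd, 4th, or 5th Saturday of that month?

Day 31 falls in week ⌈31/7⌉ of the month.
Days 1–7 hold the 1st Saturday, 8–14 the 2nd, 15–21 the 3rd, 22–28 the 4th, 29–31 the 5th.
31 is in the range for the 5th.

5th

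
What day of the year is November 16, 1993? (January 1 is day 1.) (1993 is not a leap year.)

Days in months before November: 31 + 28 + 31 + 30 + 31 + 30 + 31 + 31 + 30 + 31 = 304.
Plus 16 days into November → day 320.

320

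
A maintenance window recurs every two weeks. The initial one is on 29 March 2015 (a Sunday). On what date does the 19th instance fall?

6 December 2015

The 19th occurrence is 18 intervals after the first: 18 × 14 = 252 days after 29 March 2015.
March has 31 days — 2 days to the end of March leaves 250.
April has 30 days (220 left).
May has 31 days (189 left).
June has 30 days (159 left).
July has 31 days (128 left).
August has 31 days (97 left).
September has 30 days (67 left).
October has 31 days (36 left).
November has 30 days (6 left).
6 days into December → 6 December 2015.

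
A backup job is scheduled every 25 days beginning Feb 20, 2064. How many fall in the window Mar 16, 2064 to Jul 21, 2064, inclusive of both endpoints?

Occurrences land 25·i days after Feb 20, 2064 for i = 0, 1, 2, …
Mar 16, 2064 is 25 days after the start; 25 ÷ 25 = 1 remainder 0. First occurrence in the window: #2 on Mar 16, 2064 (1×25 = 25 days in).
Jul 21, 2064 is 152 days after the start; 152 ÷ 25 = 6 remainder 2. Last occurrence in the window: #7 on Jul 19, 2064.
Occurrences #2 through #7: 6 in total.

6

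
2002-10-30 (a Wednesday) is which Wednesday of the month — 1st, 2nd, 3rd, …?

Day 30 falls in week ⌈30/7⌉ of the month.
Days 1–7 hold the 1st Wednesday, 8–14 the 2nd, 15–21 the 3rd, 22–28 the 4th, 29–31 the 5th.
30 is in the range for the 5th.

5th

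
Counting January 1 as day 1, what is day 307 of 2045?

3 November 2045

January has 31 days (307 − 31 = 276 remain).
February has 28 days (276 − 28 = 248 remain).
March has 31 days (248 − 31 = 217 remain).
April has 30 days (217 − 30 = 187 remain).
May has 31 days (187 − 31 = 156 remain).
June has 30 days (156 − 30 = 126 remain).
July has 31 days (126 − 31 = 95 remain).
August has 31 days (95 − 31 = 64 remain).
September has 30 days (64 − 30 = 34 remain).
October has 31 days (34 − 31 = 3 remain).
3 into November → November 3.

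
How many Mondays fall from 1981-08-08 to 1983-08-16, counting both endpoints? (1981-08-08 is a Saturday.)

1981-08-08 is a Saturday; the first Monday on or after it is 1981-08-10 (2 days later).
From 1981-08-10 to 1983-08-16: 143 + 365 + 228 = 736 days (rest of 1981, 1982, to 1983-08-16 in 1983).
736 ÷ 7 = 105 full weeks with remainder 1, so 105 more Mondays after the first → 106.

106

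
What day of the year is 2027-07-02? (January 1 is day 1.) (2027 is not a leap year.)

Days in months before July: 31 + 28 + 31 + 30 + 31 + 30 = 181.
Plus 2 days into July → day 183.

183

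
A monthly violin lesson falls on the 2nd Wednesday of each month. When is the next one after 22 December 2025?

December 2025 starts on a Monday; its first Wednesday is the 3rd, so the 2nd Wednesday is the 10th — 10 December 2025.
That is not after 22 December 2025, so look at January 2026.
January 2026 starts on a Thursday; its first Wednesday is the 7th, so the 2nd Wednesday is the 14th — 14 January 2026.

14 January 2026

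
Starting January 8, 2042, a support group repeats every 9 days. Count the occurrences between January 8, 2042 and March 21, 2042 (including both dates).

Occurrences land 9·i days after January 8, 2042 for i = 0, 1, 2, …
The window opens on the start date, so the first occurrence inside is #1 on January 8, 2042.
March 21, 2042 is 72 days after the start; 72 ÷ 9 = 8 remainder 0. Last occurrence in the window: #9 on March 21, 2042.
Occurrences #1 through #9: 9 in total.

9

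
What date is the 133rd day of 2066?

2066-05-13

January has 31 days (133 − 31 = 102 remain).
February has 28 days (102 − 28 = 74 remain).
March has 31 days (74 − 31 = 43 remain).
April has 30 days (43 − 30 = 13 remain).
13 into May → May 13.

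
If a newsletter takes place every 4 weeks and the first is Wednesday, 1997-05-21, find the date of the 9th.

The 9th occurrence is 8 intervals after the first: 8 × 28 = 224 days after 1997-05-21.
May has 31 days — 10 days to the end of May leaves 214.
June has 30 days (184 left).
July has 31 days (153 left).
August has 31 days (122 left).
September has 30 days (92 left).
October has 31 days (61 left).
November has 30 days (31 left).
31 days into December → 1997-12-31.

1997-12-31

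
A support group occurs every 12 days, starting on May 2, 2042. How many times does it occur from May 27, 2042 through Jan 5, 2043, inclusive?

18

Occurrences land 12·i days after May 2, 2042 for i = 0, 1, 2, …
May 27, 2042 is 25 days after the start; 25 ÷ 12 = 2 remainder 1; since the remainder is 1, round up to i = 3. First occurrence in the window: #4 on Jun 7, 2042 (3×12 = 36 days in).
Jan 5, 2043 is 248 days after the start; 248 ÷ 12 = 20 remainder 8. Last occurrence in the window: #21 on Dec 28, 2042.
Occurrences #4 through #21: 18 in total.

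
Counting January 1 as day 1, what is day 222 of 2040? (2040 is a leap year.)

January has 31 days (222 − 31 = 191 remain).
February has 29 days (191 − 29 = 162 remain).
March has 31 days (162 − 31 = 131 remain).
April has 30 days (131 − 30 = 101 remain).
May has 31 days (101 − 31 = 70 remain).
June has 30 days (70 − 30 = 40 remain).
July has 31 days (40 − 31 = 9 remain).
9 into August → August 9.

August 9, 2040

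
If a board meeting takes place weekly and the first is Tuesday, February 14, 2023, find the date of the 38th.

The 38th occurrence is 37 intervals after the first: 37 × 7 = 259 days after February 14, 2023.
February has 28 days — 14 days to the end of February leaves 245.
March has 31 days (214 left).
April has 30 days (184 left).
May has 31 days (153 left).
June has 30 days (123 left).
July has 31 days (92 left).
August has 31 days (61 left).
September has 30 days (31 left).
31 days into October → October 31, 2023.

October 31, 2023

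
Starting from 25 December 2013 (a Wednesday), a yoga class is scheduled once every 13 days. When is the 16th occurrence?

8 July 2014

The 16th occurrence is 15 intervals after the first: 15 × 13 = 195 days after 25 December 2013.
December has 31 days — 6 days to the end of December leaves 189.
January has 31 days (158 left).
February has 28 days (130 left).
March has 31 days (99 left).
April has 30 days (69 left).
May has 31 days (38 left).
June has 30 days (8 left).
8 days into July → 8 July 2014.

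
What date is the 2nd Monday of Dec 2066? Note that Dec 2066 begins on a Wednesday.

Dec 13, 2066

Dec 2066 begins on a Wednesday, so the first Monday is Dec 6 (5 days later).
The 2nd Monday is 1 weeks later: 6 + 7 = 13.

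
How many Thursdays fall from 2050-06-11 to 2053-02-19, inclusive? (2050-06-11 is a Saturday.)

140

2050-06-11 is a Saturday; the first Thursday on or after it is 2050-06-16 (5 days later).
From 2050-06-16 to 2053-02-19: 198 + 365 + 366 + 50 = 979 days (rest of 2050, 2051, 2052, to 2053-02-19 in 2053).
979 ÷ 7 = 139 full weeks with remainder 6, so 139 more Thursdays after the first → 140.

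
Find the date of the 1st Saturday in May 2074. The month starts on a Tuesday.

May 2074 begins on a Tuesday, so the first Saturday is May 5 (4 days later).

May 5, 2074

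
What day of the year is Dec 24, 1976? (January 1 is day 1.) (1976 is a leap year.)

359

Days in months before Dec: 31 + 29 + 31 + 30 + 31 + 30 + 31 + 31 + 30 + 31 + 30 = 335.
Plus 24 days into Dec → day 359.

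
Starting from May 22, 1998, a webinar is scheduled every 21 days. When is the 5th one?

Aug 14, 1998

The 5th occurrence is 4 intervals after the first: 4 × 21 = 84 days after May 22, 1998.
May has 31 days — 9 days to the end of May leaves 75.
Jun has 30 days (45 left).
Jul has 31 days (14 left).
14 days into Aug → Aug 14, 1998.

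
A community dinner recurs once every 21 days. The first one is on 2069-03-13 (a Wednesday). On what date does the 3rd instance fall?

The 3rd occurrence is 2 intervals after the first: 2 × 21 = 42 days after 2069-03-13.
March has 31 days — 18 days to the end of March leaves 24.
24 days into April → 2069-04-24.

2069-04-24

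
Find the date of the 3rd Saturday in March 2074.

March 17, 2074

March 2074 begins on a Thursday, so the first Saturday is March 3 (2 days later).
The 3rd Saturday is 2 weeks later: 3 + 14 = 17.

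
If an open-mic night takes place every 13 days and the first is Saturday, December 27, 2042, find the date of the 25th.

November 4, 2043

The 25th occurrence is 24 intervals after the first: 24 × 13 = 312 days after December 27, 2042.
December has 31 days — 4 days to the end of December leaves 308.
January has 31 days (277 left).
February has 28 days (249 left).
March has 31 days (218 left).
April has 30 days (188 left).
May has 31 days (157 left).
June has 30 days (127 left).
July has 31 days (96 left).
August has 31 days (65 left).
September has 30 days (35 left).
October has 31 days (4 left).
4 days into November → November 4, 2043.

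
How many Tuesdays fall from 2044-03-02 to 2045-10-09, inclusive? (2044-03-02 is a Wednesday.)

83

2044-03-02 is a Wednesday; the first Tuesday on or after it is 2044-03-08 (6 days later).
From 2044-03-08 to 2045-10-09: 298 + 282 = 580 days (rest of 2044, to 2045-10-09 in 2045).
580 ÷ 7 = 82 full weeks with remainder 6, so 82 more Tuesdays after the first → 83.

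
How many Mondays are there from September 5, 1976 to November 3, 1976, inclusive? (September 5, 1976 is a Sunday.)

9

September 5, 1976 is a Sunday; the first Monday on or after it is September 6, 1976 (1 day later).
From September 6, 1976 to November 3, 1976: 24 + 31 + 3 = 58 days (rest of September, October, November).
58 ÷ 7 = 8 full weeks with remainder 2, so 8 more Mondays after the first → 9.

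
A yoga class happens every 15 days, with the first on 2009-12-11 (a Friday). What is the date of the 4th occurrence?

The 4th occurrence is 3 intervals after the first: 3 × 15 = 45 days after 2009-12-11.
December has 31 days — 20 days to the end of December leaves 25.
25 days into January → 2010-01-25.

2010-01-25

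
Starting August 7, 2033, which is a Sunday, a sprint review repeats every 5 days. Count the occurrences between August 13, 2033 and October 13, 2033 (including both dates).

Occurrences land 5·i days after August 7, 2033 for i = 0, 1, 2, …
August 13, 2033 is 6 days after the start; 6 ÷ 5 = 1 remainder 1; since the remainder is 1, round up to i = 2. First occurrence in the window: #3 on August 17, 2033 (2×5 = 10 days in).
October 13, 2033 is 67 days after the start; 67 ÷ 5 = 13 remainder 2. Last occurrence in the window: #14 on October 11, 2033.
Occurrences #3 through #14: 12 in total.

12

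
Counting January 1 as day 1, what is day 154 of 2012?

2 June 2012

January has 31 days (154 − 31 = 123 remain).
February has 29 days (123 − 29 = 94 remain).
March has 31 days (94 − 31 = 63 remain).
April has 30 days (63 − 30 = 33 remain).
May has 31 days (33 − 31 = 2 remain).
2 into June → June 2.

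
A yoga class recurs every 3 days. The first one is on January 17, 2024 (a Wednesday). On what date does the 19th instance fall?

The 19th occurrence is 18 intervals after the first: 18 × 3 = 54 days after January 17, 2024.
January has 31 days — 14 days to the end of January leaves 40.
February has 29 days (11 left).
11 days into March → March 11, 2024.

March 11, 2024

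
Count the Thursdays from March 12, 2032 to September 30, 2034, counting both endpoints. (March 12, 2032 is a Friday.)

133

March 12, 2032 is a Friday; the first Thursday on or after it is March 18, 2032 (6 days later).
From March 18, 2032 to September 30, 2034: 288 + 365 + 273 = 926 days (rest of 2032, 2033, to September 30, 2034 in 2034).
926 ÷ 7 = 132 full weeks with remainder 2, so 132 more Thursdays after the first → 133.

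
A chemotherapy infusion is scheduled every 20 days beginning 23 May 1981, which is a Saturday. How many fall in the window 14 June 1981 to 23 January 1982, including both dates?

11

Occurrences land 20·i days after 23 May 1981 for i = 0, 1, 2, …
14 June 1981 is 22 days after the start; 22 ÷ 20 = 1 remainder 2; since the remainder is 2, round up to i = 2. First occurrence in the window: #3 on 2 July 1981 (2×20 = 40 days in).
23 January 1982 is 245 days after the start; 245 ÷ 20 = 12 remainder 5. Last occurrence in the window: #13 on 18 January 1982.
Occurrences #3 through #13: 11 in total.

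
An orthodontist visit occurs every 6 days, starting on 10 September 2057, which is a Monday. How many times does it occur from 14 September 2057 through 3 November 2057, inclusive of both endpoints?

Occurrences land 6·i days after 10 September 2057 for i = 0, 1, 2, …
14 September 2057 is 4 days after the start; 4 ÷ 6 = 0 remainder 4; since the remainder is 4, round up to i = 1. First occurrence in the window: #2 on 16 September 2057 (1×6 = 6 days in).
3 November 2057 is 54 days after the start; 54 ÷ 6 = 9 remainder 0. Last occurrence in the window: #10 on 3 November 2057.
Occurrences #2 through #10: 9 in total.

9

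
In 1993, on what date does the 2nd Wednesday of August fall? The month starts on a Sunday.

1993-08-11

August 1993 begins on a Sunday, so the first Wednesday is August 4 (3 days later).
The 2nd Wednesday is 1 weeks later: 4 + 7 = 11.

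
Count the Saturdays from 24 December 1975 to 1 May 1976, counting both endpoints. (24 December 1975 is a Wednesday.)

24 December 1975 is a Wednesday; the first Saturday on or after it is 27 December 1975 (3 days later).
From 27 December 1975 to 1 May 1976: 4 + 31 + 29 + 31 + 30 + 1 = 126 days (rest of December, January, February, March, April, May).
126 ÷ 7 = 18 full weeks with remainder 0, so 18 more Saturdays after the first → 19.

19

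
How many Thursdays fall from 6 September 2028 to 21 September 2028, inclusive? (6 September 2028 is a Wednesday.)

6 September 2028 is a Wednesday; the first Thursday on or after it is 7 September 2028 (1 day later).
From 7 September 2028 to 21 September 2028 is 21 − 7 = 14 days.
14 ÷ 7 = 2 full weeks with remainder 0, so 2 more Thursdays after the first → 3.

3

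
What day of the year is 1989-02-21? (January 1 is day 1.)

Days in months before February: 31 = 31.
Plus 21 days into February → day 52.

52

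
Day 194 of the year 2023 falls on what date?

January has 31 days (194 − 31 = 163 remain).
February has 28 days (163 − 28 = 135 remain).
March has 31 days (135 − 31 = 104 remain).
April has 30 days (104 − 30 = 74 remain).
May has 31 days (74 − 31 = 43 remain).
June has 30 days (43 − 30 = 13 remain).
13 into July → July 13.

13 July 2023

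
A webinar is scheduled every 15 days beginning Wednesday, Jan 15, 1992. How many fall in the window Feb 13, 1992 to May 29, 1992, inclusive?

Occurrences land 15·i days after Jan 15, 1992 for i = 0, 1, 2, …
Feb 13, 1992 is 29 days after the start; 29 ÷ 15 = 1 remainder 14; since the remainder is 14, round up to i = 2. First occurrence in the window: #3 on Feb 14, 1992 (2×15 = 30 days in).
May 29, 1992 is 135 days after the start; 135 ÷ 15 = 9 remainder 0. Last occurrence in the window: #10 on May 29, 1992.
Occurrences #3 through #10: 8 in total.

8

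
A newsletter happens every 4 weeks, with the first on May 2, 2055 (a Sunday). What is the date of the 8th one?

Nov 14, 2055

The 8th occurrence is 7 intervals after the first: 7 × 28 = 196 days after May 2, 2055.
May has 31 days — 29 days to the end of May leaves 167.
Jun has 30 days (137 left).
Jul has 31 days (106 left).
Aug has 31 days (75 left).
Sep has 30 days (45 left).
Oct has 31 days (14 left).
14 days into Nov → Nov 14, 2055.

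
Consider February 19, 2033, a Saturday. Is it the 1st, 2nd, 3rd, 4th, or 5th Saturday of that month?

Day 19 falls in week ⌈19/7⌉ of the month.
Days 1–7 hold the 1st Saturday, 8–14 the 2nd, 15–21 the 3rd, 22–28 the 4th, 29–31 the 5th.
19 is in the range for the 3rd.

3rd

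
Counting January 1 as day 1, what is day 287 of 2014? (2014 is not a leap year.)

January has 31 days (287 − 31 = 256 remain).
February has 28 days (256 − 28 = 228 remain).
March has 31 days (228 − 31 = 197 remain).
April has 30 days (197 − 30 = 167 remain).
May has 31 days (167 − 31 = 136 remain).
June has 30 days (136 − 30 = 106 remain).
July has 31 days (106 − 31 = 75 remain).
August has 31 days (75 − 31 = 44 remain).
September has 30 days (44 − 30 = 14 remain).
14 into October → October 14.

October 14, 2014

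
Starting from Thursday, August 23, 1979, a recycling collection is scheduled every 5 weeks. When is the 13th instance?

October 16, 1980

The 13th occurrence is 12 intervals after the first: 12 × 35 = 420 days after August 23, 1979.
August has 31 days — 8 days to the end of August leaves 412.
From end of August to end of 1979 is 122 days (290 left).
January has 31 days (259 left).
February has 29 days (230 left).
March has 31 days (199 left).
April has 30 days (169 left).
May has 31 days (138 left).
June has 30 days (108 left).
July has 31 days (77 left).
August has 31 days (46 left).
September has 30 days (16 left).
16 days into October → October 16, 1980.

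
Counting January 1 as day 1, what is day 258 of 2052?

14 September 2052

January has 31 days (258 − 31 = 227 remain).
February has 29 days (227 − 29 = 198 remain).
March has 31 days (198 − 31 = 167 remain).
April has 30 days (167 − 30 = 137 remain).
May has 31 days (137 − 31 = 106 remain).
June has 30 days (106 − 30 = 76 remain).
July has 31 days (76 − 31 = 45 remain).
August has 31 days (45 − 31 = 14 remain).
14 into September → September 14.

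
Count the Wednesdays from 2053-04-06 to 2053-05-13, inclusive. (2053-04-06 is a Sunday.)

5

2053-04-06 is a Sunday; the first Wednesday on or after it is 2053-04-09 (3 days later).
From 2053-04-09 to 2053-05-13: 21 + 13 = 34 days (rest of April, May).
34 ÷ 7 = 4 full weeks with remainder 6, so 4 more Wednesdays after the first → 5.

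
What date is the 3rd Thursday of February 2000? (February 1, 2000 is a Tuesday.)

February 2000 begins on a Tuesday, so the first Thursday is February 3 (2 days later).
The 3rd Thursday is 2 weeks later: 3 + 14 = 17.

2000-02-17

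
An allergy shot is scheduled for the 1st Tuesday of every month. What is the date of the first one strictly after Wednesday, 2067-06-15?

June 2067 starts on a Wednesday, so its 1st Tuesday is 2067-06-07 (6 days in).
That is not after 2067-06-15, so look at July 2067.
July 2067 starts on a Friday, so its 1st Tuesday is 2067-07-05 (4 days in).

2067-07-05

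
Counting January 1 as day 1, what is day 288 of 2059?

Jan has 31 days (288 − 31 = 257 remain).
Feb has 28 days (257 − 28 = 229 remain).
Mar has 31 days (229 − 31 = 198 remain).
Apr has 30 days (198 − 30 = 168 remain).
May has 31 days (168 − 31 = 137 remain).
Jun has 30 days (137 − 30 = 107 remain).
Jul has 31 days (107 − 31 = 76 remain).
Aug has 31 days (76 − 31 = 45 remain).
Sep has 30 days (45 − 30 = 15 remain).
15 into Oct → Oct 15.

Oct 15, 2059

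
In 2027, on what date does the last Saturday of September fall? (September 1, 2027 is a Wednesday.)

2027-09-25

September 2027 begins on a Wednesday, so the first Saturday is September 4 (3 days later).
September 2027 has 30 days. Adding weeks: 4, 11, 18, 25 — the last one ≤ 30 is the 25th.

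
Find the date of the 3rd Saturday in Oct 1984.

Oct 1984 begins on a Monday, so the first Saturday is Oct 6 (5 days later).
The 3rd Saturday is 2 weeks later: 6 + 14 = 20.

Oct 20, 1984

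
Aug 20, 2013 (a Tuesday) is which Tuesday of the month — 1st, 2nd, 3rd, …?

Day 20 falls in week ⌈20/7⌉ of the month.
Days 1–7 hold the 1st Tuesday, 8–14 the 2nd, 15–21 the 3rd, 22–28 the 4th, 29–31 the 5th.
20 is in the range for the 3rd.

3rd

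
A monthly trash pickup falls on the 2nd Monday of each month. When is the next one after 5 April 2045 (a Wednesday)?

April 2045 starts on a Saturday; its first Monday is the 3rd, so the 2nd Monday is the 10th — 10 April 2045.
10 April 2045 is after 5 April 2045, so that is the next one.

10 April 2045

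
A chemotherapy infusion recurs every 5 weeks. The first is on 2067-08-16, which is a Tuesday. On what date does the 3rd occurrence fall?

2067-10-25

The 3rd occurrence is 2 intervals after the first: 2 × 35 = 70 days after 2067-08-16.
August has 31 days — 15 days to the end of August leaves 55.
September has 30 days (25 left).
25 days into October → 2067-10-25.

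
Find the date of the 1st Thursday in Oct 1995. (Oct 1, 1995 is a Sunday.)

Oct 1995 begins on a Sunday, so the first Thursday is Oct 5 (4 days later).

Oct 5, 1995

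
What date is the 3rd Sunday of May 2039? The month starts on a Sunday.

May 2039 begins on a Sunday, so the first Sunday is May 1.
The 3rd Sunday is 2 weeks later: 1 + 14 = 15.

May 15, 2039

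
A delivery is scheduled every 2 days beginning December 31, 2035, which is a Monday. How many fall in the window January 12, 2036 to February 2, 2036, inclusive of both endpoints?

Occurrences land 2·i days after December 31, 2035 for i = 0, 1, 2, …
January 12, 2036 is 12 days after the start; 12 ÷ 2 = 6 remainder 0. First occurrence in the window: #7 on January 12, 2036 (6×2 = 12 days in).
February 2, 2036 is 33 days after the start; 33 ÷ 2 = 16 remainder 1. Last occurrence in the window: #17 on February 1, 2036.
Occurrences #7 through #17: 11 in total.

11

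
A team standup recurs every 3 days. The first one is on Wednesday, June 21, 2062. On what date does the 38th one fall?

The 38th occurrence is 37 intervals after the first: 37 × 3 = 111 days after June 21, 2062.
June has 30 days — 9 days to the end of June leaves 102.
July has 31 days (71 left).
August has 31 days (40 left).
September has 30 days (10 left).
10 days into October → October 10, 2062.

October 10, 2062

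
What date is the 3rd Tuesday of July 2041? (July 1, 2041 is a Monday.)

July 16, 2041

July 2041 begins on a Monday, so the first Tuesday is July 2 (1 day later).
The 3rd Tuesday is 2 weeks later: 2 + 14 = 16.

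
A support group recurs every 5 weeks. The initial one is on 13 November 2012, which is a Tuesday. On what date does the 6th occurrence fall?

7 May 2013

The 6th occurrence is 5 intervals after the first: 5 × 35 = 175 days after 13 November 2012.
November has 30 days — 17 days to the end of November leaves 158.
December has 31 days (127 left).
January has 31 days (96 left).
February has 28 days (68 left).
March has 31 days (37 left).
April has 30 days (7 left).
7 days into May → 7 May 2013.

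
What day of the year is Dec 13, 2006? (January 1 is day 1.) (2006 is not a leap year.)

347

Days in months before Dec: 31 + 28 + 31 + 30 + 31 + 30 + 31 + 31 + 30 + 31 + 30 = 334.
Plus 13 days into Dec → day 347.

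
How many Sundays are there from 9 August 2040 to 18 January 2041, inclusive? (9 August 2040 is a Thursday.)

9 August 2040 is a Thursday; the first Sunday on or after it is 12 August 2040 (3 days later).
From 12 August 2040 to 18 January 2041: 19 + 30 + 31 + 30 + 31 + 18 = 159 days (rest of August, September, October, November, December, January).
159 ÷ 7 = 22 full weeks with remainder 5, so 22 more Sundays after the first → 23.

23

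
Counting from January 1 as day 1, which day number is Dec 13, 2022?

347

Days in months before Dec: 31 + 28 + 31 + 30 + 31 + 30 + 31 + 31 + 30 + 31 + 30 = 334.
Plus 13 days into Dec → day 347.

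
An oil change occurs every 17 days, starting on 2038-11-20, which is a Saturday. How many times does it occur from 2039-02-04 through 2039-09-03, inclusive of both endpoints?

12

Occurrences land 17·i days after 2038-11-20 for i = 0, 1, 2, …
2039-02-04 is 76 days after the start; 76 ÷ 17 = 4 remainder 8; since the remainder is 8, round up to i = 5. First occurrence in the window: #6 on 2039-02-13 (5×17 = 85 days in).
2039-09-03 is 287 days after the start; 287 ÷ 17 = 16 remainder 15. Last occurrence in the window: #17 on 2039-08-19.
Occurrences #6 through #17: 12 in total.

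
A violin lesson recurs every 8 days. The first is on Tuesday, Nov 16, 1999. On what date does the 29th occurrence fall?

The 29th occurrence is 28 intervals after the first: 28 × 8 = 224 days after Nov 16, 1999.
Nov has 30 days — 14 days to the end of Nov leaves 210.
Dec has 31 days (179 left).
Jan has 31 days (148 left).
Feb has 29 days (119 left).
Mar has 31 days (88 left).
Apr has 30 days (58 left).
May has 31 days (27 left).
27 days into Jun → Jun 27, 2000.

Jun 27, 2000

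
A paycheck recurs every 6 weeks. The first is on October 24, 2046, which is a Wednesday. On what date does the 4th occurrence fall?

February 27, 2047

The 4th occurrence is 3 intervals after the first: 3 × 42 = 126 days after October 24, 2046.
October has 31 days — 7 days to the end of October leaves 119.
November has 30 days (89 left).
December has 31 days (58 left).
January has 31 days (27 left).
27 days into February → February 27, 2047.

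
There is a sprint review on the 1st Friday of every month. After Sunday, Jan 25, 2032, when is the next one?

Jan 2032 starts on a Thursday, so its 1st Friday is Jan 2, 2032 (1 day in).
That is not after Jan 25, 2032, so look at Feb 2032.
Feb 2032 starts on a Sunday, so its 1st Friday is Feb 6, 2032 (5 days in).

Feb 6, 2032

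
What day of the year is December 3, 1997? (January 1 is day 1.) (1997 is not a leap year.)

Days in months before December: 31 + 28 + 31 + 30 + 31 + 30 + 31 + 31 + 30 + 31 + 30 = 334.
Plus 3 days into December → day 337.

337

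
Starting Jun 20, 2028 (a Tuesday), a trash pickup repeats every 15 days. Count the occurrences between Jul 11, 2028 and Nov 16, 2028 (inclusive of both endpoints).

Occurrences land 15·i days after Jun 20, 2028 for i = 0, 1, 2, …
Jul 11, 2028 is 21 days after the start; 21 ÷ 15 = 1 remainder 6; since the remainder is 6, round up to i = 2. First occurrence in the window: #3 on Jul 20, 2028 (2×15 = 30 days in).
Nov 16, 2028 is 149 days after the start; 149 ÷ 15 = 9 remainder 14. Last occurrence in the window: #10 on Nov 2, 2028.
Occurrences #3 through #10: 8 in total.

8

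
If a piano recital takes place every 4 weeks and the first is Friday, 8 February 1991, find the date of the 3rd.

The 3rd occurrence is 2 intervals after the first: 2 × 28 = 56 days after 8 February 1991.
February has 28 days — 20 days to the end of February leaves 36.
March has 31 days (5 left).
5 days into April → 5 April 1991.

5 April 1991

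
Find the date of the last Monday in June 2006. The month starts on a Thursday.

26 June 2006

June 2006 begins on a Thursday, so the first Monday is June 5 (4 days later).
June 2006 has 30 days. Adding weeks: 5, 12, 19, 26 — the last one ≤ 30 is the 26th.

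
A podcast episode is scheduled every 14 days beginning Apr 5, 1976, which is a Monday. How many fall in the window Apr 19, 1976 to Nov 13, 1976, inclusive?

15

Occurrences land 14·i days after Apr 5, 1976 for i = 0, 1, 2, …
Apr 19, 1976 is 14 days after the start; 14 ÷ 14 = 1 remainder 0. First occurrence in the window: #2 on Apr 19, 1976 (1×14 = 14 days in).
Nov 13, 1976 is 222 days after the start; 222 ÷ 14 = 15 remainder 12. Last occurrence in the window: #16 on Nov 1, 1976.
Occurrences #2 through #16: 15 in total.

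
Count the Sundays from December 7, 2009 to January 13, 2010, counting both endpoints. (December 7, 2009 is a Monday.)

December 7, 2009 is a Monday; the first Sunday on or after it is December 13, 2009 (6 days later).
From December 13, 2009 to January 13, 2010: 18 + 13 = 31 days (rest of December, January).
31 ÷ 7 = 4 full weeks with remainder 3, so 4 more Sundays after the first → 5.

5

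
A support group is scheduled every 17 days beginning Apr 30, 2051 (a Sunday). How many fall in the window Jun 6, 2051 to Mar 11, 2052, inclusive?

16

Occurrences land 17·i days after Apr 30, 2051 for i = 0, 1, 2, …
Jun 6, 2051 is 37 days after the start; 37 ÷ 17 = 2 remainder 3; since the remainder is 3, round up to i = 3. First occurrence in the window: #4 on Jun 20, 2051 (3×17 = 51 days in).
Mar 11, 2052 is 316 days after the start; 316 ÷ 17 = 18 remainder 10. Last occurrence in the window: #19 on Mar 1, 2052.
Occurrences #4 through #19: 16 in total.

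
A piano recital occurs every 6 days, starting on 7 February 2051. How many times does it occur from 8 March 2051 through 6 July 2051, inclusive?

20

Occurrences land 6·i days after 7 February 2051 for i = 0, 1, 2, …
8 March 2051 is 29 days after the start; 29 ÷ 6 = 4 remainder 5; since the remainder is 5, round up to i = 5. First occurrence in the window: #6 on 9 March 2051 (5×6 = 30 days in).
6 July 2051 is 149 days after the start; 149 ÷ 6 = 24 remainder 5. Last occurrence in the window: #25 on 1 July 2051.
Occurrences #6 through #25: 20 in total.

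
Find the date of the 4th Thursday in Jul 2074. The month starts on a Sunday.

Jul 2074 begins on a Sunday, so the first Thursday is Jul 5 (4 days later).
The 4th Thursday is 3 weeks later: 5 + 21 = 26.

Jul 26, 2074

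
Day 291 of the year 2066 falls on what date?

18 October 2066

January has 31 days (291 − 31 = 260 remain).
February has 28 days (260 − 28 = 232 remain).
March has 31 days (232 − 31 = 201 remain).
April has 30 days (201 − 30 = 171 remain).
May has 31 days (171 − 31 = 140 remain).
June has 30 days (140 − 30 = 110 remain).
July has 31 days (110 − 31 = 79 remain).
August has 31 days (79 − 31 = 48 remain).
September has 30 days (48 − 30 = 18 remain).
18 into October → October 18.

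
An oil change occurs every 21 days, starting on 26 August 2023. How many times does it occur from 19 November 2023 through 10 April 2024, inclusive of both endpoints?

Occurrences land 21·i days after 26 August 2023 for i = 0, 1, 2, …
19 November 2023 is 85 days after the start; 85 ÷ 21 = 4 remainder 1; since the remainder is 1, round up to i = 5. First occurrence in the window: #6 on 9 December 2023 (5×21 = 105 days in).
10 April 2024 is 228 days after the start; 228 ÷ 21 = 10 remainder 18. Last occurrence in the window: #11 on 23 March 2024.
Occurrences #6 through #11: 6 in total.

6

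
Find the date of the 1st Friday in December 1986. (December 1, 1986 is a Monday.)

December 5, 1986

December 1986 begins on a Monday, so the first Friday is December 5 (4 days later).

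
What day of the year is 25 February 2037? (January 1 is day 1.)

Days in months before February: 31 = 31.
Plus 25 days into February → day 56.

56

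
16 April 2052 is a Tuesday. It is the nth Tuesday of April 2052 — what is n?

3rd

Day 16 falls in week ⌈16/7⌉ of the month.
Days 1–7 hold the 1st Tuesday, 8–14 the 2nd, 15–21 the 3rd, 22–28 the 4th, 29–31 the 5th.
16 is in the range for the 3rd.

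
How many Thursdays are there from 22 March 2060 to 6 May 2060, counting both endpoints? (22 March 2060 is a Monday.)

7

22 March 2060 is a Monday; the first Thursday on or after it is 25 March 2060 (3 days later).
From 25 March 2060 to 6 May 2060: 6 + 30 + 6 = 42 days (rest of March, April, May).
42 ÷ 7 = 6 full weeks with remainder 0, so 6 more Thursdays after the first → 7.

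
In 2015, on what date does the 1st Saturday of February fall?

February 2015 begins on a Sunday, so the first Saturday is February 7 (6 days later).

2015-02-07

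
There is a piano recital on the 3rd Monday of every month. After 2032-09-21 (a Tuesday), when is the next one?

2032-10-18

September 2032 starts on a Wednesday; its first Monday is the 6th, so the 3rd Monday is the 20th — 2032-09-20.
That is not after 2032-09-21, so look at October 2032.
October 2032 starts on a Friday; its first Monday is the 4th, so the 3rd Monday is the 18th — 2032-10-18.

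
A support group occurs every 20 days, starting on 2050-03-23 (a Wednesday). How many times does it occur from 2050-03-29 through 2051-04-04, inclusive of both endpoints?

Occurrences land 20·i days after 2050-03-23 for i = 0, 1, 2, …
2050-03-29 is 6 days after the start; 6 ÷ 20 = 0 remainder 6; since the remainder is 6, round up to i = 1. First occurrence in the window: #2 on 2050-04-12 (1×20 = 20 days in).
2051-04-04 is 377 days after the start; 377 ÷ 20 = 18 remainder 17. Last occurrence in the window: #19 on 2051-03-18.
Occurrences #2 through #19: 18 in total.

18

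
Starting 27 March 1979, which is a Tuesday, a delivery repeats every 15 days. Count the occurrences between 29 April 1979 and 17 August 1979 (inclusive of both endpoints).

7

Occurrences land 15·i days after 27 March 1979 for i = 0, 1, 2, …
29 April 1979 is 33 days after the start; 33 ÷ 15 = 2 remainder 3; since the remainder is 3, round up to i = 3. First occurrence in the window: #4 on 11 May 1979 (3×15 = 45 days in).
17 August 1979 is 143 days after the start; 143 ÷ 15 = 9 remainder 8. Last occurrence in the window: #10 on 9 August 1979.
Occurrences #4 through #10: 7 in total.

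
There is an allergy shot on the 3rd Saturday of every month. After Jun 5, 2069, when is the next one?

Jun 2069 starts on a Saturday; its first Saturday is the 1st, so the 3rd Saturday is the 15th — Jun 15, 2069.
Jun 15, 2069 is after Jun 5, 2069, so that is the next one.

Jun 15, 2069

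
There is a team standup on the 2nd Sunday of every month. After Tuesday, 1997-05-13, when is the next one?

1997-06-08

May 1997 starts on a Thursday; its first Sunday is the 4th, so the 2nd Sunday is the 11th — 1997-05-11.
That is not after 1997-05-13, so look at June 1997.
June 1997 starts on a Sunday; its first Sunday is the 1st, so the 2nd Sunday is the 8th — 1997-06-08.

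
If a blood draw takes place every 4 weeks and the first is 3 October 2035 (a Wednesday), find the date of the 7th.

The 7th occurrence is 6 intervals after the first: 6 × 28 = 168 days after 3 October 2035.
October has 31 days — 28 days to the end of October leaves 140.
November has 30 days (110 left).
December has 31 days (79 left).
January has 31 days (48 left).
February has 29 days (19 left).
19 days into March → 19 March 2036.

19 March 2036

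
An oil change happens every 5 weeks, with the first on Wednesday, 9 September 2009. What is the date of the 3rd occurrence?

18 November 2009

The 3rd occurrence is 2 intervals after the first: 2 × 35 = 70 days after 9 September 2009.
September has 30 days — 21 days to the end of September leaves 49.
October has 31 days (18 left).
18 days into November → 18 November 2009.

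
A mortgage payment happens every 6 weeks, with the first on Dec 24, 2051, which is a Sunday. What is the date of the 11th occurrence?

The 11th occurrence is 10 intervals after the first: 10 × 42 = 420 days after Dec 24, 2051.
Dec has 31 days — 7 days to the end of Dec leaves 413.
2052 has 366 days (47 left).
Jan has 31 days (16 left).
16 days into Feb → Feb 16, 2053.

Feb 16, 2053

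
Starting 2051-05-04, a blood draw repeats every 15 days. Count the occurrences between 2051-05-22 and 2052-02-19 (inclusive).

Occurrences land 15·i days after 2051-05-04 for i = 0, 1, 2, …
2051-05-22 is 18 days after the start; 18 ÷ 15 = 1 remainder 3; since the remainder is 3, round up to i = 2. First occurrence in the window: #3 on 2051-06-03 (2×15 = 30 days in).
2052-02-19 is 291 days after the start; 291 ÷ 15 = 19 remainder 6. Last occurrence in the window: #20 on 2052-02-13.
Occurrences #3 through #20: 18 in total.

18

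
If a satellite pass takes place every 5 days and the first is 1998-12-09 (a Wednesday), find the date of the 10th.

1999-01-23

The 10th occurrence is 9 intervals after the first: 9 × 5 = 45 days after 1998-12-09.
December has 31 days — 22 days to the end of December leaves 23.
23 days into January → 1999-01-23.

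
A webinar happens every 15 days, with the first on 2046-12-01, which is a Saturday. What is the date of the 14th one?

2047-06-14

The 14th occurrence is 13 intervals after the first: 13 × 15 = 195 days after 2046-12-01.
December has 31 days — 30 days to the end of December leaves 165.
January has 31 days (134 left).
February has 28 days (106 left).
March has 31 days (75 left).
April has 30 days (45 left).
May has 31 days (14 left).
14 days into June → 2047-06-14.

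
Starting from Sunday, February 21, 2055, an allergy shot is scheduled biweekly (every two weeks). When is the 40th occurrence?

August 20, 2056

The 40th occurrence is 39 intervals after the first: 39 × 14 = 546 days after February 21, 2055.
February has 28 days — 7 days to the end of February leaves 539.
From end of February to end of 2055 is 306 days (233 left).
January has 31 days (202 left).
February has 29 days (173 left).
March has 31 days (142 left).
April has 30 days (112 left).
May has 31 days (81 left).
June has 30 days (51 left).
July has 31 days (20 left).
20 days into August → August 20, 2056.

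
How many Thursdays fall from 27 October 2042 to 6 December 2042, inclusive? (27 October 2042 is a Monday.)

6

27 October 2042 is a Monday; the first Thursday on or after it is 30 October 2042 (3 days later).
From 30 October 2042 to 6 December 2042: 1 + 30 + 6 = 37 days (rest of October, November, December).
37 ÷ 7 = 5 full weeks with remainder 2, so 5 more Thursdays after the first → 6.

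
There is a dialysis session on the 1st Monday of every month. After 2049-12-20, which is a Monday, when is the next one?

2050-01-03

December 2049 starts on a Wednesday, so its 1st Monday is 2049-12-06 (5 days in).
That is not after 2049-12-20, so look at January 2050.
January 2050 starts on a Saturday, so its 1st Monday is 2050-01-03 (2 days in).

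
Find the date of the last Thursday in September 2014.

2014-09-25

The first Thursday of September 2014 is September 4.
September 2014 has 30 days. Adding weeks: 4, 11, 18, 25 — the last one ≤ 30 is the 25th.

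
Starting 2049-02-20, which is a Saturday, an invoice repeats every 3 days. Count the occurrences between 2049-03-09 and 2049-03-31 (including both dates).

Occurrences land 3·i days after 2049-02-20 for i = 0, 1, 2, …
2049-03-09 is 17 days after the start; 17 ÷ 3 = 5 remainder 2; since the remainder is 2, round up to i = 6. First occurrence in the window: #7 on 2049-03-10 (6×3 = 18 days in).
2049-03-31 is 39 days after the start; 39 ÷ 3 = 13 remainder 0. Last occurrence in the window: #14 on 2049-03-31.
Occurrences #7 through #14: 8 in total.

8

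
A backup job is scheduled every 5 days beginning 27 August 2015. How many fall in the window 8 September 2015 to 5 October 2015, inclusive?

Occurrences land 5·i days after 27 August 2015 for i = 0, 1, 2, …
8 September 2015 is 12 days after the start; 12 ÷ 5 = 2 remainder 2; since the remainder is 2, round up to i = 3. First occurrence in the window: #4 on 11 September 2015 (3×5 = 15 days in).
5 October 2015 is 39 days after the start; 39 ÷ 5 = 7 remainder 4. Last occurrence in the window: #8 on 1 October 2015.
Occurrences #4 through #8: 5 in total.

5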